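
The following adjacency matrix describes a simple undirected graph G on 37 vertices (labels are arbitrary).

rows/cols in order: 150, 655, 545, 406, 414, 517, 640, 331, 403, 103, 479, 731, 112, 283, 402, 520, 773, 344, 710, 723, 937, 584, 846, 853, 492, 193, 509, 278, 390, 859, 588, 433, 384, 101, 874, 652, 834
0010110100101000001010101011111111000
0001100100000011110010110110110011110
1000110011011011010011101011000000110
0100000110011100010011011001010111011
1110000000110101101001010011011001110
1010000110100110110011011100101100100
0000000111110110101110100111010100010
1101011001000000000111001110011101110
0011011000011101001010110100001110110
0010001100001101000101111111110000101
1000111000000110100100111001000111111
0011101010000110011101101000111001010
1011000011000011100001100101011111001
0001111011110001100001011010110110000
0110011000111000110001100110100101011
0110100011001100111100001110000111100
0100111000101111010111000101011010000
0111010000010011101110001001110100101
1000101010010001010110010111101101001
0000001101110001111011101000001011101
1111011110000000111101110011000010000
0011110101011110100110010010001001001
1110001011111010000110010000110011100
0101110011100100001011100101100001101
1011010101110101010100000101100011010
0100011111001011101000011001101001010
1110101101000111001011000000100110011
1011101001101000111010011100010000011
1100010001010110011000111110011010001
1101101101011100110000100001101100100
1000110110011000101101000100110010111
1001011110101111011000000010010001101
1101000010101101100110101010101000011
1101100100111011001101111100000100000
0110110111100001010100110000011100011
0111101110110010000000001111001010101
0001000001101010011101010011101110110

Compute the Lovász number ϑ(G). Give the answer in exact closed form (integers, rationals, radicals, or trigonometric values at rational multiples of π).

deg(846) = 18; N(846) = {150, 655, 545, 640, 403, 103, 479, 731, 112, 402, 723, 937, 853, 390, 859, 384, 101, 874}.
N(193) = {655, 517, 640, 331, 403, 103, 112, 402, 520, 773, 710, 853, 492, 278, 390, 588, 101, 652}, |N(193)| = 18.
N(874) = {655, 545, 414, 517, 331, 403, 103, 479, 520, 344, 723, 846, 853, 859, 588, 433, 652, 834}, |N(874)| = 18.
deg(384) = 18; N(384) = {150, 655, 406, 403, 479, 112, 283, 520, 773, 723, 937, 846, 492, 509, 390, 588, 652, 834}.
Every vertex has degree 18 (N=37); strongly regular (37,18,8,9).
Distinct eigenvalues (to 3 d.p.): [18.0, 2.541, -3.541].
Lovász (edge-transitive): ϑ = −37·(-sqrt(37)/2 - 1/2)/((18)−(-sqrt(37)/2 - 1/2)) = sqrt(37).
= 6.0827625… (decimal).

sqrt(37)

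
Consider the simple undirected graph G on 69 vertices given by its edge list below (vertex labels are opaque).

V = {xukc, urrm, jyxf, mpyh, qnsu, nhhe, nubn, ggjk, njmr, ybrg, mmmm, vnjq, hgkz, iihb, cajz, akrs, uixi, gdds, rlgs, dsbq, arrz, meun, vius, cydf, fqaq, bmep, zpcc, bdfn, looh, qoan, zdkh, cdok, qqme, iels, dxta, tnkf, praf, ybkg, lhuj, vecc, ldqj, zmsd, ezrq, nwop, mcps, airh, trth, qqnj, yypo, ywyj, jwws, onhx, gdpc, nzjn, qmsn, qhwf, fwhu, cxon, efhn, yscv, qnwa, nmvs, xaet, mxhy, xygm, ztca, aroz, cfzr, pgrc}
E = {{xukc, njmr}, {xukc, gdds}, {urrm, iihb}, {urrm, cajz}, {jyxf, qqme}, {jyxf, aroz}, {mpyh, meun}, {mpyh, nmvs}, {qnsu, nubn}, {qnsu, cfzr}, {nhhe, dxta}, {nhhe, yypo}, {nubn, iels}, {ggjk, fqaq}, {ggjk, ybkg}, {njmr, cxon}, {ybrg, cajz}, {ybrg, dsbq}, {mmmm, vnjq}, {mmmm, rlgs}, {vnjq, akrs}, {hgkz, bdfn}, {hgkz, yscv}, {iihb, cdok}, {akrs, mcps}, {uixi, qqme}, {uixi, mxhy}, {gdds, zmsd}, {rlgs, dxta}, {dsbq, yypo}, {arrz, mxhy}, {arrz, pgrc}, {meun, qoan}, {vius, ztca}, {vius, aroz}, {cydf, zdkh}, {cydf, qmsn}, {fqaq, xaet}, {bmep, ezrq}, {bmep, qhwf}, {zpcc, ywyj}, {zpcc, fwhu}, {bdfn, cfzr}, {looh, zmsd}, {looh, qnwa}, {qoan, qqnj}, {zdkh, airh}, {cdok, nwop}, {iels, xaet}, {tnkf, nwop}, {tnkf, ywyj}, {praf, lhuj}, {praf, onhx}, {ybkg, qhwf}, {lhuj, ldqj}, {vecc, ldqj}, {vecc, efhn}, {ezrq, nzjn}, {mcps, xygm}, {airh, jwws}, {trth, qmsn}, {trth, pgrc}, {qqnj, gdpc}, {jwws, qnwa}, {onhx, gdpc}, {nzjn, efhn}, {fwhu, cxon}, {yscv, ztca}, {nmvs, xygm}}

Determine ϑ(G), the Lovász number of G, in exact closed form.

Vertex fqaq has 2 neighbors: ggjk, xaet.
Vertex ggjk has 2 neighbors: fqaq, ybkg.
Vertex mmmm has 2 neighbors: vnjq, rlgs.
deg(qmsn) = 2; N(qmsn) = {cydf, trth}.
2-regular, N=69; connected 2-regular on 69 ⇒ C_{69}.
spec(A) ≈ [2.0, 1.99171, 1.96692, 1.92583, 1.86879, 1.79626, 1.70884, 1.60726, 1.49237, 1.36511, 1.22653, 1.0778, 0.92013, 0.75484, 0.58329, 0.40691, 0.22716, 0.04553, -0.13648, -0.31737, -0.49562, -0.66976, -0.83835, -1.0, -1.15336, -1.29716, -1.43022, -1.55142, -1.65977, -1.75437, -1.83442, -1.89928, -1.9484, -1.98137, -1.99793] (distinct, 5 d.p.).
Lovász: ϑ = −69(-2*cos(pi/69))/(2+-(-1)*2*cos(pi/69)) = 69*cos(pi/69)/(cos(pi/69) + 1).
ϑ(G) ≈ 34.4821.
34 ≤ 69*cos(pi/69)/(cos(pi/69) + 1) ≤ 35: both strict.

69*cos(pi/69)/(cos(pi/69) + 1)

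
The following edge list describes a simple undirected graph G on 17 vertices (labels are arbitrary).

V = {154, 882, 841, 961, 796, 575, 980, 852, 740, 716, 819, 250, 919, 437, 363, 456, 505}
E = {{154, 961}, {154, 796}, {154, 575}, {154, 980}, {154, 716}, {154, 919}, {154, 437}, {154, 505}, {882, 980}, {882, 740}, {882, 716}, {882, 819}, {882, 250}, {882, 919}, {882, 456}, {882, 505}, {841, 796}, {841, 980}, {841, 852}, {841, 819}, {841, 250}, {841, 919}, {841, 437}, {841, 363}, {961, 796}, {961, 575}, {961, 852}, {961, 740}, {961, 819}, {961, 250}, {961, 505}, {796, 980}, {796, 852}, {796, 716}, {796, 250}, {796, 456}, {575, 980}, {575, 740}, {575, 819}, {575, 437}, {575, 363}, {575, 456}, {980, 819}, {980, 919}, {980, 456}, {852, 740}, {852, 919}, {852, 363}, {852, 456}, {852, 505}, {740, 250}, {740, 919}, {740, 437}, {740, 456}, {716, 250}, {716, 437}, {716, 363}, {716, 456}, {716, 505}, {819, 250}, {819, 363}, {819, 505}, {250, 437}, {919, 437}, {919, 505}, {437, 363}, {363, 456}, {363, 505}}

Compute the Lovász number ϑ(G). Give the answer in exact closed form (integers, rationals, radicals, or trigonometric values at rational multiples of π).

sqrt(17)

deg(250) = 8; N(250) = {882, 841, 961, 796, 740, 716, 819, 437}.
N(716) = {154, 882, 796, 250, 437, 363, 456, 505}, |N(716)| = 8.
Vertex 505 has 8 neighbors: 154, 882, 961, 852, 716, 819, 919, 363.
Vertex 852 has 8 neighbors: 841, 961, 796, 740, 919, 363, 456, 505.
Every vertex has degree 8 (N=17); strongly regular (17,8,3,4).
spec(A) ≈ [8.0, 1.561553, -2.561553] (distinct, 6 d.p.).
ϑ = −N·λ_min/(λ_max−λ_min) = −17·(-sqrt(17)/2 - 1/2)/(8−(-sqrt(17)/2 - 1/2)) = sqrt(17).
ϑ(G) ≈ 4.12311.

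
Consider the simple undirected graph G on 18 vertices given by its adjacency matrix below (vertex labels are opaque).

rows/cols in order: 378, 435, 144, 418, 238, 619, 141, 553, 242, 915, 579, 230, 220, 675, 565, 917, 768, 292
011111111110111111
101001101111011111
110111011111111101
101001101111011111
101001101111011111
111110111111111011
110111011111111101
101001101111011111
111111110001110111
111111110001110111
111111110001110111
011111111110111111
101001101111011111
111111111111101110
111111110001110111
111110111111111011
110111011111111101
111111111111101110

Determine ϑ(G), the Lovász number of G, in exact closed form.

N(220) = {378, 144, 619, 141, 242, 915, 579, 230, 675, 565, 917, 768, 292}, |N(220)| = 13.
N(144) = {378, 435, 418, 238, 619, 553, 242, 915, 579, 230, 220, 675, 565, 917, 292}, |N(144)| = 15.
N(619) = {378, 435, 144, 418, 238, 141, 553, 242, 915, 579, 230, 220, 675, 565, 768, 292}, |N(619)| = 16.
Vertex 768 has 15 neighbors: 378, 435, 418, 238, 619, 553, 242, 915, 579, 230, 220, 675, 565, 917, 292.
K_{5,4,3,2,2,2} (perfect); ϑ(G) = α(G) = max{5,4,3,2,2,2} = 5.
= 5.00000000… (decimal).
α=5, χ(Ḡ)=5; ϑ=5 lies between (collapsed).

5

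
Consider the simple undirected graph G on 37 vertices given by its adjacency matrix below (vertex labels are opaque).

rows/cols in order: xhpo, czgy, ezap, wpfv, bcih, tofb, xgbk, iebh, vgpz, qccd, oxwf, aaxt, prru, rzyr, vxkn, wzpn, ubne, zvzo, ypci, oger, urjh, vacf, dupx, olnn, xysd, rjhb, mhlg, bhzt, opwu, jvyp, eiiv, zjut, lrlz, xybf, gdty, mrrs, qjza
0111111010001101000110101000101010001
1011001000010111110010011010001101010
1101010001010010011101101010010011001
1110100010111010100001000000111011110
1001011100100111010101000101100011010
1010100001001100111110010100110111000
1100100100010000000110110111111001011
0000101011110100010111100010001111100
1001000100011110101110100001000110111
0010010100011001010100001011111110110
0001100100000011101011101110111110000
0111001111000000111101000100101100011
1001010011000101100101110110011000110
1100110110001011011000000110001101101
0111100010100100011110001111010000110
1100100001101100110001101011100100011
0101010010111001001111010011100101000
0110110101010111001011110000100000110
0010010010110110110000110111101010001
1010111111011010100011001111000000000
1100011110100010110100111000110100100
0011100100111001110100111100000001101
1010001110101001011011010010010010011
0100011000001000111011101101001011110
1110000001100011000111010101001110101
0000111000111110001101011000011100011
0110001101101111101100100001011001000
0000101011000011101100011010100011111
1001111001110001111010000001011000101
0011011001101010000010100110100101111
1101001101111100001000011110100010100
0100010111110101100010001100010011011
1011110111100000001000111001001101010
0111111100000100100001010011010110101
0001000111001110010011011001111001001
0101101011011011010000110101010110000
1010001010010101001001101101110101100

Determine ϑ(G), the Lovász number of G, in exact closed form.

Vertex xybf has 18 neighbors: czgy, ezap, wpfv, bcih, tofb, xgbk, iebh, rzyr, ubne, vacf, olnn, mhlg, bhzt, jvyp, zjut, lrlz, gdty, qjza.
Vertex opwu has 18 neighbors: xhpo, wpfv, bcih, tofb, xgbk, qccd, oxwf, aaxt, wzpn, ubne, zvzo, ypci, urjh, bhzt, jvyp, eiiv, gdty, qjza.
deg(urjh) = 18; N(urjh) = {xhpo, czgy, tofb, xgbk, iebh, vgpz, oxwf, vxkn, ubne, zvzo, oger, dupx, olnn, xysd, opwu, jvyp, zjut, gdty}.
N(aaxt) = {czgy, ezap, wpfv, xgbk, iebh, vgpz, qccd, ubne, zvzo, ypci, oger, vacf, rjhb, opwu, eiiv, zjut, mrrs, qjza}, |N(aaxt)| = 18.
deg(v) = 18 for all v (|V|=37); Paley(37): SR with (k,λ,μ)=(18,8,9).
Distinct eigenvalues (to 5 d.p.): [18.0, 2.54138, -3.54138].
Lovász: ϑ = −37(-sqrt(37)/2 - 1/2)/(18+-(-sqrt(37)/2 - 1/2)) = sqrt(37).
Numerically 6.08276253.

sqrt(37)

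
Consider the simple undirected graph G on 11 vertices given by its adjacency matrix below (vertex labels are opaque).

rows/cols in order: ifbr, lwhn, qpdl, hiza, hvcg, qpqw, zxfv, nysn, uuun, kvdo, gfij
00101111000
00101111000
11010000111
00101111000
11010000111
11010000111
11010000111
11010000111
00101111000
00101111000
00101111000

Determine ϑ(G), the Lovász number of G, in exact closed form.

6

deg(lwhn) = 5; N(lwhn) = {qpdl, hvcg, qpqw, zxfv, nysn}.
N(kvdo) = {qpdl, hvcg, qpqw, zxfv, nysn}, |N(kvdo)| = 5.
N(zxfv) = {ifbr, lwhn, hiza, uuun, kvdo, gfij}, |N(zxfv)| = 6.
Vertex gfij has 5 neighbors: qpdl, hvcg, qpqw, zxfv, nysn.
Complete multipartite on [6, 5]: sandwich collapses at ϑ=6.
= 6.000000… (decimal).
Sandwich: α(G)=6 ≤ ϑ(G)=6 ≤ χ(Ḡ)=6 (collapsed).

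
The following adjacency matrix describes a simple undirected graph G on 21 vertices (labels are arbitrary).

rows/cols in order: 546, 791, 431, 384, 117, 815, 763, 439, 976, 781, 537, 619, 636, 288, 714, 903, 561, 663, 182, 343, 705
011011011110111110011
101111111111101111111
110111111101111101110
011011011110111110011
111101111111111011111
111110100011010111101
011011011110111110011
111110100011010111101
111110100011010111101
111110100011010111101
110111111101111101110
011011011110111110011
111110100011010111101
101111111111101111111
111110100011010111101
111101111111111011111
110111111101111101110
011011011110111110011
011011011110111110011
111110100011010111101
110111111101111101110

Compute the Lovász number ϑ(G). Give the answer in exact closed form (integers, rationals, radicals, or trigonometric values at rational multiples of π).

7

deg(546) = 15; N(546) = {791, 431, 117, 815, 439, 976, 781, 537, 636, 288, 714, 903, 561, 343, 705}.
deg(431) = 17; N(431) = {546, 791, 384, 117, 815, 763, 439, 976, 781, 619, 636, 288, 714, 903, 663, 182, 343}.
deg(815) = 14; N(815) = {546, 791, 431, 384, 117, 763, 537, 619, 288, 903, 561, 663, 182, 705}.
deg(663) = 15; N(663) = {791, 431, 117, 815, 439, 976, 781, 537, 636, 288, 714, 903, 561, 343, 705}.
Complete 5-partite, parts [7, 6, 4, 2, 2]: perfect, ϑ = α = 7.
≈ 7.0000000 (to 7 d.p.).
Lovász sandwich 7 ≤ 7 ≤ 7: collapsed.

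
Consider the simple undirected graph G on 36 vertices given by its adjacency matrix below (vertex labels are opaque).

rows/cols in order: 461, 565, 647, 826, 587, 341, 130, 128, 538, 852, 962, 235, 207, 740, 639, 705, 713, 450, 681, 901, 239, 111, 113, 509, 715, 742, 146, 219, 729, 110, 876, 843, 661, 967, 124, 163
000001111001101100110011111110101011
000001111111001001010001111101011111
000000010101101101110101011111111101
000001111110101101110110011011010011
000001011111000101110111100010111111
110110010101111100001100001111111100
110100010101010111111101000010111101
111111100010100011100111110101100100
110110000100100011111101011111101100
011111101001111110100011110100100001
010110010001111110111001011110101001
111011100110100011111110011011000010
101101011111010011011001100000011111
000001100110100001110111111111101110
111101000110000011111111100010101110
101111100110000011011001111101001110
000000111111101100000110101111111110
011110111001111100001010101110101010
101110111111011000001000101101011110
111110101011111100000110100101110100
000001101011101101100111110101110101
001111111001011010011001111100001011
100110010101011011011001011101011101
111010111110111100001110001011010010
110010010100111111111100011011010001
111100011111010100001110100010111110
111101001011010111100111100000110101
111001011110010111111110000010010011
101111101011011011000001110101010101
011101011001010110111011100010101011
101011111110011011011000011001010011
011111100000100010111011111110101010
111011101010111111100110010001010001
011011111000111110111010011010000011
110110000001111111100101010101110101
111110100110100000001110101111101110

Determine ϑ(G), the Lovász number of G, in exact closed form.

deg(341) = 21; N(341) = {461, 565, 826, 587, 128, 852, 235, 207, 740, 639, 705, 239, 111, 146, 219, 729, 110, 876, 843, 661, 967}.
Vertex 113 has 21 neighbors: 461, 826, 587, 128, 852, 235, 740, 639, 713, 450, 901, 239, 509, 742, 146, 219, 110, 843, 661, 967, 163.
deg(461) = 21; N(461) = {341, 130, 128, 538, 235, 207, 639, 705, 681, 901, 113, 509, 715, 742, 146, 219, 729, 876, 661, 124, 163}.
deg(740) = 21; N(740) = {341, 130, 852, 962, 207, 450, 681, 901, 111, 113, 509, 715, 742, 146, 219, 729, 110, 876, 661, 967, 124}.
21-regular, N=36; Kneser K(9,2) on C(9,2)=36 vertices.
Distinct eigenvalues (to 3 d.p.): [21.0, 1.0, -6.0].
Lovász (edge-transitive): ϑ = −36·(-6)/((21)−(-6)) = 8.
= 8.0000… (decimal).

8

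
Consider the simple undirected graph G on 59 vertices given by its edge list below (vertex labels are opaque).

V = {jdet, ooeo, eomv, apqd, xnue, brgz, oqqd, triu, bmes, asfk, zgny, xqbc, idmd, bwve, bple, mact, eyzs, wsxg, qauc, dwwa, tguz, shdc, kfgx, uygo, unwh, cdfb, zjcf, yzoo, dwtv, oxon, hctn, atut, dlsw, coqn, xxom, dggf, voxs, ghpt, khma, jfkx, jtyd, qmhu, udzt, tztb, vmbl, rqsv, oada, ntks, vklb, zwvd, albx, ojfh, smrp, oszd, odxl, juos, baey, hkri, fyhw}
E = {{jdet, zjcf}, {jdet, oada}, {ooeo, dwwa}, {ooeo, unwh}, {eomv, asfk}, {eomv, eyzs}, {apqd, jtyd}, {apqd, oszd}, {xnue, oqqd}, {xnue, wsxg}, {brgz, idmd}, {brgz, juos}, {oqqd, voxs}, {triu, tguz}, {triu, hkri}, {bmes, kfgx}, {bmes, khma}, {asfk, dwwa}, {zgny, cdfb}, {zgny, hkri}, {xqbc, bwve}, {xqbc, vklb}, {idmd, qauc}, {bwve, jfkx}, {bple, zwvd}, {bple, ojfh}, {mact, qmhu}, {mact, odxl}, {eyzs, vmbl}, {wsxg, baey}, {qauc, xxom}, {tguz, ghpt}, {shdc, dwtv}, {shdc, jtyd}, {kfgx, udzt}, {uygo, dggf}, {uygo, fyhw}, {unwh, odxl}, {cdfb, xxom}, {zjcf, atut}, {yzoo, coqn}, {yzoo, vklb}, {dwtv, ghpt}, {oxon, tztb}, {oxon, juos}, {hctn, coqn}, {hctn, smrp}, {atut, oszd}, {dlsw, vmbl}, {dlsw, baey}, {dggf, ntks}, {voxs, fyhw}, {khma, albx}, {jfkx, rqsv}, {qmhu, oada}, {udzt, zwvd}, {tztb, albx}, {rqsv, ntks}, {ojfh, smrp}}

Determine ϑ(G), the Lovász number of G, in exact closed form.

Vertex baey has 2 neighbors: wsxg, dlsw.
deg(atut) = 2; N(atut) = {zjcf, oszd}.
N(qmhu) = {mact, oada}, |N(qmhu)| = 2.
deg(oxon) = 2; N(oxon) = {tztb, juos}.
2-regular, N=59; connected 2-regular on 59 ⇒ C_{59}.
spec(A) ≈ [2.0, 1.98867, 1.954807, 1.898795, 1.82127, 1.723108, 1.605423, 1.469548, 1.317023, 1.149575, 0.969102, 0.777648, 0.577384, 0.370577, 0.159572, -0.053241, -0.265451, -0.474653, -0.678478, -0.874615, -1.060842, -1.235049, -1.395263, -1.539668, -1.666628, -1.774704, -1.862672, -1.929536, -1.974537, -1.997165] (distinct, 6 d.p.).
With N=59: ϑ(G) = 59·(-(-1)*2*cos(pi/59))/(2−(-2*cos(pi/59))) = 59*cos(pi/59)/(cos(pi/59) + 1).
Numerically 29.479080.
Sandwich: α(G)=29 ≤ ϑ(G)=59*cos(pi/59)/(cos(pi/59) + 1) ≤ χ(Ḡ)=30 (both strict).

59*cos(pi/59)/(cos(pi/59) + 1)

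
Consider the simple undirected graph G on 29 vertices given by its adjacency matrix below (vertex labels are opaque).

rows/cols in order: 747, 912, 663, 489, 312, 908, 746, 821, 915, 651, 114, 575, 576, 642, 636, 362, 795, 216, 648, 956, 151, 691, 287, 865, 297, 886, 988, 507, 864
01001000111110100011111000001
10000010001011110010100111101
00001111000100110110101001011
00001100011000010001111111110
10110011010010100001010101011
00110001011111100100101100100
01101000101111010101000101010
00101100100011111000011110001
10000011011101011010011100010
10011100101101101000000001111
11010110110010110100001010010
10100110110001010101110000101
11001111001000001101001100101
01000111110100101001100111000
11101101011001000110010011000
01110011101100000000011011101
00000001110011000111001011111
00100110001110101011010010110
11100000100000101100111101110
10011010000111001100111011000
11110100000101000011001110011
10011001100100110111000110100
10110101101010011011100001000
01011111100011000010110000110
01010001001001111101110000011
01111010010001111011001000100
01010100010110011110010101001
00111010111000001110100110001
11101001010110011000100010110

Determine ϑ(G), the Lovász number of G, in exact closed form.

deg(216) = 14; N(216) = {663, 908, 746, 114, 575, 576, 636, 795, 648, 956, 691, 297, 988, 507}.
deg(915) = 14; N(915) = {747, 746, 821, 651, 114, 575, 642, 362, 795, 648, 691, 287, 865, 507}.
N(312) = {747, 663, 489, 746, 821, 651, 576, 636, 956, 691, 865, 886, 507, 864}, |N(312)| = 14.
deg(956) = 14; N(956) = {747, 489, 312, 746, 575, 576, 642, 795, 216, 151, 691, 287, 297, 886}.
Regular of degree 14 on 29 vertices: SR(29,14,6,7) — a Paley graph.
The 3 distinct eigenvalues: [14.0, 2.19258, -3.19258].
λ_max=14, λ_min=-sqrt(29)/2 - 1/2; ϑ = −29·λ_min/(λ_max−λ_min) = sqrt(29).
ϑ(G) ≈ 5.3852.

sqrt(29)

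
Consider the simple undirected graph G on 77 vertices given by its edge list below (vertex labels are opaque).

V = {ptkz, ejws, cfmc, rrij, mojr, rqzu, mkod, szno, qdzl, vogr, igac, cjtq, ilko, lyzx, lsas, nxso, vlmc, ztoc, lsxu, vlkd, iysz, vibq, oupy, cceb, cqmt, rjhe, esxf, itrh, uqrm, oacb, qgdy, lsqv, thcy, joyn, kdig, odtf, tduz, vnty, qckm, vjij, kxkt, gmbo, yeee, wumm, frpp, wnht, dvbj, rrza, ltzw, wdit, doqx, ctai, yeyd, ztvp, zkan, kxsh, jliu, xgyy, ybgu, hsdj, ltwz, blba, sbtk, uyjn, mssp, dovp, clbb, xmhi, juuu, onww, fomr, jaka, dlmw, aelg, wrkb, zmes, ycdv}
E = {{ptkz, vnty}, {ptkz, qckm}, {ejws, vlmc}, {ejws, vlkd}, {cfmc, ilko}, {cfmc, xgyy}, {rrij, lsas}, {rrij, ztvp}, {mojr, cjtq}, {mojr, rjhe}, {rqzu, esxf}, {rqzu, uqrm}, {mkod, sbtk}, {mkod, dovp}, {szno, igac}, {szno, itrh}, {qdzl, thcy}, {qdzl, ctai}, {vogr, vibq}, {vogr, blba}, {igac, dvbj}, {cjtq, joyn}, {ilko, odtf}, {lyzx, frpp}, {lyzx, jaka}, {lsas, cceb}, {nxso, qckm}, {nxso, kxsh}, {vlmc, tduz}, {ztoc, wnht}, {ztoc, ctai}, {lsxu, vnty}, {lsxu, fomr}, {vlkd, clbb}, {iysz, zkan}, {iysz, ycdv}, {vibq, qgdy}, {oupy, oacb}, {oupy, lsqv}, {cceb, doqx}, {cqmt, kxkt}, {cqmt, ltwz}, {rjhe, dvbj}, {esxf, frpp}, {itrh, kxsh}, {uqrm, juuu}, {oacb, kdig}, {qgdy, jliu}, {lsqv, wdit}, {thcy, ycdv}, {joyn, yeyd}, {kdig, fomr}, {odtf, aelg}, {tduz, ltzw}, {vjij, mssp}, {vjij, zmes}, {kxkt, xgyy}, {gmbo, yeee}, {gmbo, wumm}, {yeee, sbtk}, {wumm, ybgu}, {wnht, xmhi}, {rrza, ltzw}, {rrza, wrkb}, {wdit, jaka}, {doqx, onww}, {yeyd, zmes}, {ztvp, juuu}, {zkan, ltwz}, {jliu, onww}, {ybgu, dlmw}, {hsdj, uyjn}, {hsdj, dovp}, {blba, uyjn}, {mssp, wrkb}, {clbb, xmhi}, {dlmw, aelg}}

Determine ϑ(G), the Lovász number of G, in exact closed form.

deg(mojr) = 2; N(mojr) = {cjtq, rjhe}.
Vertex hsdj has 2 neighbors: uyjn, dovp.
N(rqzu) = {esxf, uqrm}, |N(rqzu)| = 2.
N(vjij) = {mssp, zmes}, |N(vjij)| = 2.
G on 77 vertices is 2-regular; this is C_{77}, the 77-cycle.
Distinct eigenvalues (to 3 d.p.): [2.0, 1.993, 1.973, 1.94, 1.894, 1.836, 1.765, 1.683, 1.589, 1.484, 1.37, 1.247, 1.115, 0.976, 0.831, 0.68, 0.524, 0.365, 0.204, 0.041, -0.122, -0.285, -0.445, -0.602, -0.756, -0.904, -1.047, -1.182, -1.31, -1.429, -1.538, -1.637, -1.725, -1.802, -1.867, -1.919, -1.959, -1.985, -1.998].
ϑ = −N·λ_min/(λ_max−λ_min) = −77·(-2*cos(pi/77))/(2−(-2*cos(pi/77))) = 77*cos(pi/77)/(cos(pi/77) + 1).
≈ 38.48397347 (to 8 d.p.).
Sandwich: α(G)=38 ≤ ϑ(G)=77*cos(pi/77)/(cos(pi/77) + 1) ≤ χ(Ḡ)=39 (both strict).

77*cos(pi/77)/(cos(pi/77) + 1)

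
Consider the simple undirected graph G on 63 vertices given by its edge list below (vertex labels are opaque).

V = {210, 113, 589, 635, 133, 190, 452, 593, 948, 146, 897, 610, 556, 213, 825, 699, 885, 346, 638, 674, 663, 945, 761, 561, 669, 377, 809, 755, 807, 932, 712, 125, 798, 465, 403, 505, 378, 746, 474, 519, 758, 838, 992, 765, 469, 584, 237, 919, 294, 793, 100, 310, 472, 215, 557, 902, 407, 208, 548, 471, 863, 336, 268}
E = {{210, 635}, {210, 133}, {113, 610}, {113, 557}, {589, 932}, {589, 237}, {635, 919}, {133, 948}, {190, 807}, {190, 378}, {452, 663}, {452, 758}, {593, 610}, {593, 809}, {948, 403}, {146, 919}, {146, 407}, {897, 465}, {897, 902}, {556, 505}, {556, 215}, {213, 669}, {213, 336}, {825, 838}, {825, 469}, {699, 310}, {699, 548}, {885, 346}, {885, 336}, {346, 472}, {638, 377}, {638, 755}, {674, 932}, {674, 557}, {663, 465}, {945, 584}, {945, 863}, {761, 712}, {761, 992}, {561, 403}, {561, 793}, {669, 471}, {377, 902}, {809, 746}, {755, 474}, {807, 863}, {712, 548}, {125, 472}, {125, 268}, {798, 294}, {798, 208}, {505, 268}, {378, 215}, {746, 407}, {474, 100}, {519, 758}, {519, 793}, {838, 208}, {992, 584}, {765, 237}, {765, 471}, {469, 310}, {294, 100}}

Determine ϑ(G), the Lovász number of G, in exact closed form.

63*cos(pi/63)/(cos(pi/63) + 1)

N(213) = {669, 336}, |N(213)| = 2.
deg(471) = 2; N(471) = {669, 765}.
N(100) = {474, 294}, |N(100)| = 2.
deg(992) = 2; N(992) = {761, 584}.
Every vertex has degree 2 (N=63); connected 2-regular on 63 ⇒ C_{63}.
Distinct eigenvalues (to 5 d.p.): [2.0, 1.99006, 1.96034, 1.91115, 1.84295, 1.75644, 1.65248, 1.53209, 1.39647, 1.24698, 1.08509, 0.91242, 0.73068, 0.54168, 0.3473, 0.14946, -0.04986, -0.24869, -0.44504, -0.63697, -0.82257, -1.0, -1.16749, -1.32337, -1.4661, -1.59427, -1.70658, -1.80194, -1.87939, -1.93815, -1.97766, -1.99751].
With N=63: ϑ(G) = 63·(-(-1)*2*cos(pi/63))/(2−(-2*cos(pi/63))) = 63*cos(pi/63)/(cos(pi/63) + 1).
Numerically 31.4804.
31 ≤ 63*cos(pi/63)/(cos(pi/63) + 1) ≤ 32: both strict.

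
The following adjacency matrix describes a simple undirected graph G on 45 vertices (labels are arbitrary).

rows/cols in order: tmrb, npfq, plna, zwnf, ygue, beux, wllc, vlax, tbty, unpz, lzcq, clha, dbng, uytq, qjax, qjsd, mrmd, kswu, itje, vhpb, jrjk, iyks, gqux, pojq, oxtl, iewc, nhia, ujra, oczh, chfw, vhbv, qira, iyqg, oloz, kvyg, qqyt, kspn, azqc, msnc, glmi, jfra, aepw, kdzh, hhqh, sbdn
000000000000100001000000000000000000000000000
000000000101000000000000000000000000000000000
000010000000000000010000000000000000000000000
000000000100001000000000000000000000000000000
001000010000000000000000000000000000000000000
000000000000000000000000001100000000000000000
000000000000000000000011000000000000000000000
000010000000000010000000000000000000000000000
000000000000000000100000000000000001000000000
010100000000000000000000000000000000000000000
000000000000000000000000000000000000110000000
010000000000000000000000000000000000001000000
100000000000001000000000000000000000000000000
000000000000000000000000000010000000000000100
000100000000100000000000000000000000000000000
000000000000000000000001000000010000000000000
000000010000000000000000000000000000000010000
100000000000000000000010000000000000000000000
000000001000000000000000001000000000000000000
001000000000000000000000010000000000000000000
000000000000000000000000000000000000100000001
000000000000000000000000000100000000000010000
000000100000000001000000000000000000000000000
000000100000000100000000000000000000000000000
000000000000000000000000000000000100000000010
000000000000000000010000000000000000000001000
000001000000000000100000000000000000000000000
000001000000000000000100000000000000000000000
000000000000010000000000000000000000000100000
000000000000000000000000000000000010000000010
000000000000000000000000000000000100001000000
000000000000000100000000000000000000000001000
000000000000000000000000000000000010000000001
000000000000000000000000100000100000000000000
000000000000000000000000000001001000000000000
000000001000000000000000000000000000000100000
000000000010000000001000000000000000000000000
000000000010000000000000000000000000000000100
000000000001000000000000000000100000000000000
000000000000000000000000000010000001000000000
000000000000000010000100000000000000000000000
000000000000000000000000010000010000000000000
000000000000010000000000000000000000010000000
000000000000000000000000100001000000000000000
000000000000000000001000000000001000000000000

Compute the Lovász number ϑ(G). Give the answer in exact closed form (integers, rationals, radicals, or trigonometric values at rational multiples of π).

Vertex qjax has 2 neighbors: zwnf, dbng.
N(pojq) = {wllc, qjsd}, |N(pojq)| = 2.
N(qira) = {qjsd, aepw}, |N(qira)| = 2.
Vertex qjsd has 2 neighbors: pojq, qira.
Every vertex has degree 2 (N=45); the odd cycle C_{45}.
spec(A) ≈ [2.0, 1.980536, 1.922523, 1.827091, 1.696096, 1.532089, 1.338261, 1.118386, 0.876742, 0.618034, 0.347296, 0.069799, -0.209057, -0.483844, -0.749213, -1.0, -1.231323, -1.43868, -1.618034, -1.765895, -1.879385, -1.956295, -1.995128] (distinct, 6 d.p.).
λ_max=2, λ_min=-2*cos(pi/45); ϑ = −45·λ_min/(λ_max−λ_min) = 45*cos(pi/45)/(cos(pi/45) + 1).
ϑ(G) ≈ 22.47256215.
Sandwich: α(G)=22 ≤ ϑ(G)=45*cos(pi/45)/(cos(pi/45) + 1) ≤ χ(Ḡ)=23 (both strict).

45*cos(pi/45)/(cos(pi/45) + 1)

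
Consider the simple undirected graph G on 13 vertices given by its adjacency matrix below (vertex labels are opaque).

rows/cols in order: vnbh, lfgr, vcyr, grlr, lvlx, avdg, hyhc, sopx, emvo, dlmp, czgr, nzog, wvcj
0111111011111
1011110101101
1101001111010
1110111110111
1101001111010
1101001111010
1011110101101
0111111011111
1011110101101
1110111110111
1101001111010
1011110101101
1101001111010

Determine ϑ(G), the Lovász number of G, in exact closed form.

5

deg(avdg) = 8; N(avdg) = {vnbh, lfgr, grlr, hyhc, sopx, emvo, dlmp, nzog}.
Vertex lfgr has 9 neighbors: vnbh, vcyr, grlr, lvlx, avdg, sopx, dlmp, czgr, wvcj.
deg(grlr) = 11; N(grlr) = {vnbh, lfgr, vcyr, lvlx, avdg, hyhc, sopx, emvo, czgr, nzog, wvcj}.
deg(vcyr) = 8; N(vcyr) = {vnbh, lfgr, grlr, hyhc, sopx, emvo, dlmp, nzog}.
Complete multipartite on [5, 4, 2, 2]: sandwich collapses at ϑ=5.
ϑ(G) ≈ 5.00000000.
Sandwich: α(G)=5 ≤ ϑ(G)=5 ≤ χ(Ḡ)=5 (collapsed).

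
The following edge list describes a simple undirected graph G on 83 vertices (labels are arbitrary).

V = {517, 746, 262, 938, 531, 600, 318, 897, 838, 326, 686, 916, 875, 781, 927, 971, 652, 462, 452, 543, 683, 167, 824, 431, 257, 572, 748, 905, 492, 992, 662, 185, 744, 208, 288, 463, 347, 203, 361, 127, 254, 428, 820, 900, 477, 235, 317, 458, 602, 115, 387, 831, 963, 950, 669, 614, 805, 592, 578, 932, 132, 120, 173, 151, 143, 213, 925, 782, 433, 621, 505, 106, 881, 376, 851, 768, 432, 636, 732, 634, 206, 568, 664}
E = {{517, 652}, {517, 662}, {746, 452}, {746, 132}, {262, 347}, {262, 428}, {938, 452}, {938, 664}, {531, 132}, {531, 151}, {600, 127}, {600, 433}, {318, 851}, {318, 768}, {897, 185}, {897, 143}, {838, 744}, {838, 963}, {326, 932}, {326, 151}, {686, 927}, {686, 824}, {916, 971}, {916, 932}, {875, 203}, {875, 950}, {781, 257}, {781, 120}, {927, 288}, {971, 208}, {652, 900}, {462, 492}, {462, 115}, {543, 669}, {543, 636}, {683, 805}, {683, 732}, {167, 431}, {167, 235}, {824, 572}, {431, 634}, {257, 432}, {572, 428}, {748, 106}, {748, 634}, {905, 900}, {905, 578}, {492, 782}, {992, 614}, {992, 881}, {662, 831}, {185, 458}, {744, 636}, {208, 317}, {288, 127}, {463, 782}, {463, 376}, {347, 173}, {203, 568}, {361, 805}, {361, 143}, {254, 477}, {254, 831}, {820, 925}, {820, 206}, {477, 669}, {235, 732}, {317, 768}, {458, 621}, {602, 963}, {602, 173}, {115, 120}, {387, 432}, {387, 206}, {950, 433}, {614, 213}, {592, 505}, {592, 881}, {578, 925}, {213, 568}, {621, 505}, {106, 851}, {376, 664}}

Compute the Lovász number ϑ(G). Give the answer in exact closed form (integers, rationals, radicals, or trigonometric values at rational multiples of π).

deg(167) = 2; N(167) = {431, 235}.
deg(881) = 2; N(881) = {992, 592}.
N(992) = {614, 881}, |N(992)| = 2.
Vertex 925 has 2 neighbors: 820, 578.
2-regular, N=83; this is C_{83}, the 83-cycle.
Distinct eigenvalues (to 3 d.p.): [2.0, 1.994, 1.977, 1.949, 1.909, 1.858, 1.797, 1.726, 1.644, 1.553, 1.454, 1.346, 1.23, 1.107, 0.978, 0.843, 0.704, 0.56, 0.413, 0.264, 0.113, -0.038, -0.189, -0.339, -0.487, -0.632, -0.774, -0.911, -1.043, -1.169, -1.289, -1.401, -1.505, -1.6, -1.686, -1.763, -1.829, -1.885, -1.93, -1.964, -1.987, -1.999].
Lovász (edge-transitive): ϑ = −83·(-2*cos(pi/83))/((2)−(-2*cos(pi/83))) = 83*cos(pi/83)/(cos(pi/83) + 1).
= 41.48513… (decimal).
Sandwich: α(G)=41 ≤ ϑ(G)=83*cos(pi/83)/(cos(pi/83) + 1) ≤ χ(Ḡ)=42 (both strict).

83*cos(pi/83)/(cos(pi/83) + 1)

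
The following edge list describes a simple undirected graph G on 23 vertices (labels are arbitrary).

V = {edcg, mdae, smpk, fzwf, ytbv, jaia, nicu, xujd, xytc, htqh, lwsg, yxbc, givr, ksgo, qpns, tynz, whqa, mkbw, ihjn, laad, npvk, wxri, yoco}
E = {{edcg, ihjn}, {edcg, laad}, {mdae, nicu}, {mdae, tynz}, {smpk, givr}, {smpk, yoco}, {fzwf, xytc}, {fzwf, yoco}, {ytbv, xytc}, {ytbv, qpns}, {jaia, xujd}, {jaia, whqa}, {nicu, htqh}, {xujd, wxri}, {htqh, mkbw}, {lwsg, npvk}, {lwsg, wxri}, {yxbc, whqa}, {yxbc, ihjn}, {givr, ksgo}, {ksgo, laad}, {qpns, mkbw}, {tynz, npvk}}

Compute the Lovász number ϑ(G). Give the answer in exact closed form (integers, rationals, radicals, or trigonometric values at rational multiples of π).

deg(wxri) = 2; N(wxri) = {xujd, lwsg}.
deg(laad) = 2; N(laad) = {edcg, ksgo}.
Vertex ihjn has 2 neighbors: edcg, yxbc.
N(htqh) = {nicu, mkbw}, |N(htqh)| = 2.
2-regular, N=23; the odd cycle C_{23}.
spec(A) ≈ [2.0, 1.9258, 1.7088, 1.3651, 0.9201, 0.4069, -0.1365, -0.6698, -1.1534, -1.5514, -1.8344, -1.9814] (distinct, 4 d.p.).
With N=23: ϑ(G) = 23·(-(-1)*2*cos(pi/23))/(2−(-2*cos(pi/23))) = 23*cos(pi/23)/(cos(pi/23) + 1).
ϑ(G) ≈ 11.44619361.
Sandwich: α(G)=11 ≤ ϑ(G)=23*cos(pi/23)/(cos(pi/23) + 1) ≤ χ(Ḡ)=12 (both strict).

23*cos(pi/23)/(cos(pi/23) + 1)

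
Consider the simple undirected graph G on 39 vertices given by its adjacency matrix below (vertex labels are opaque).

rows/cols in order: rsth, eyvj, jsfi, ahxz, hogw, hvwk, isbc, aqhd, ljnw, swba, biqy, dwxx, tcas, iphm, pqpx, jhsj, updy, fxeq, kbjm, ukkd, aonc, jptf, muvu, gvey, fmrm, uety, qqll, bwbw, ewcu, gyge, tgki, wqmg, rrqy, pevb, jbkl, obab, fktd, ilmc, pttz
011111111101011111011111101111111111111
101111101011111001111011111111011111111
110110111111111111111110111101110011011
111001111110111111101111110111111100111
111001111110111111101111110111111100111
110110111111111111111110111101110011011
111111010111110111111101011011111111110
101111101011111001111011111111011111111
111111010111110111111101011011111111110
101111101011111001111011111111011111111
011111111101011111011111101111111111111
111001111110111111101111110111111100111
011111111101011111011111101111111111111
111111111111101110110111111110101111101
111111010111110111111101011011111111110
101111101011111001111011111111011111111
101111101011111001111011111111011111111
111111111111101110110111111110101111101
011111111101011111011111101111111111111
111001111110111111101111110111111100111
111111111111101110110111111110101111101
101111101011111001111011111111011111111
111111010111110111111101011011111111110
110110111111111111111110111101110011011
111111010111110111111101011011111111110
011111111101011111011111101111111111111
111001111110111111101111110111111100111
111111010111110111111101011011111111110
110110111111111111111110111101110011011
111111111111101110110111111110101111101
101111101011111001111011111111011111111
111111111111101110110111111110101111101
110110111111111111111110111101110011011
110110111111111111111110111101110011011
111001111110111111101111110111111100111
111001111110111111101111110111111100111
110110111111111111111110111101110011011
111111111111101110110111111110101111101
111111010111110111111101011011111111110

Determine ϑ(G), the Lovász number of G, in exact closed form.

7

N(pevb) = {rsth, eyvj, ahxz, hogw, isbc, aqhd, ljnw, swba, biqy, dwxx, tcas, iphm, pqpx, jhsj, updy, fxeq, kbjm, ukkd, aonc, jptf, muvu, fmrm, uety, qqll, bwbw, gyge, tgki, wqmg, jbkl, obab, ilmc, pttz}, |N(pevb)| = 32.
Vertex wqmg has 33 neighbors: rsth, eyvj, jsfi, ahxz, hogw, hvwk, isbc, aqhd, ljnw, swba, biqy, dwxx, tcas, pqpx, jhsj, updy, kbjm, ukkd, jptf, muvu, gvey, fmrm, uety, qqll, bwbw, ewcu, tgki, rrqy, pevb, jbkl, obab, fktd, pttz.
Vertex ilmc has 33 neighbors: rsth, eyvj, jsfi, ahxz, hogw, hvwk, isbc, aqhd, ljnw, swba, biqy, dwxx, tcas, pqpx, jhsj, updy, kbjm, ukkd, jptf, muvu, gvey, fmrm, uety, qqll, bwbw, ewcu, tgki, rrqy, pevb, jbkl, obab, fktd, pttz.
deg(pqpx) = 32; N(pqpx) = {rsth, eyvj, jsfi, ahxz, hogw, hvwk, aqhd, swba, biqy, dwxx, tcas, iphm, jhsj, updy, fxeq, kbjm, ukkd, aonc, jptf, gvey, uety, qqll, ewcu, gyge, tgki, wqmg, rrqy, pevb, jbkl, obab, fktd, ilmc}.
6 parts of sizes [7, 7, 7, 7, 6, 5]; α(G) = 7 = ϑ (perfect).
ϑ(G) ≈ 7.0000.
Lovász sandwich 7 ≤ 7 ≤ 7: collapsed.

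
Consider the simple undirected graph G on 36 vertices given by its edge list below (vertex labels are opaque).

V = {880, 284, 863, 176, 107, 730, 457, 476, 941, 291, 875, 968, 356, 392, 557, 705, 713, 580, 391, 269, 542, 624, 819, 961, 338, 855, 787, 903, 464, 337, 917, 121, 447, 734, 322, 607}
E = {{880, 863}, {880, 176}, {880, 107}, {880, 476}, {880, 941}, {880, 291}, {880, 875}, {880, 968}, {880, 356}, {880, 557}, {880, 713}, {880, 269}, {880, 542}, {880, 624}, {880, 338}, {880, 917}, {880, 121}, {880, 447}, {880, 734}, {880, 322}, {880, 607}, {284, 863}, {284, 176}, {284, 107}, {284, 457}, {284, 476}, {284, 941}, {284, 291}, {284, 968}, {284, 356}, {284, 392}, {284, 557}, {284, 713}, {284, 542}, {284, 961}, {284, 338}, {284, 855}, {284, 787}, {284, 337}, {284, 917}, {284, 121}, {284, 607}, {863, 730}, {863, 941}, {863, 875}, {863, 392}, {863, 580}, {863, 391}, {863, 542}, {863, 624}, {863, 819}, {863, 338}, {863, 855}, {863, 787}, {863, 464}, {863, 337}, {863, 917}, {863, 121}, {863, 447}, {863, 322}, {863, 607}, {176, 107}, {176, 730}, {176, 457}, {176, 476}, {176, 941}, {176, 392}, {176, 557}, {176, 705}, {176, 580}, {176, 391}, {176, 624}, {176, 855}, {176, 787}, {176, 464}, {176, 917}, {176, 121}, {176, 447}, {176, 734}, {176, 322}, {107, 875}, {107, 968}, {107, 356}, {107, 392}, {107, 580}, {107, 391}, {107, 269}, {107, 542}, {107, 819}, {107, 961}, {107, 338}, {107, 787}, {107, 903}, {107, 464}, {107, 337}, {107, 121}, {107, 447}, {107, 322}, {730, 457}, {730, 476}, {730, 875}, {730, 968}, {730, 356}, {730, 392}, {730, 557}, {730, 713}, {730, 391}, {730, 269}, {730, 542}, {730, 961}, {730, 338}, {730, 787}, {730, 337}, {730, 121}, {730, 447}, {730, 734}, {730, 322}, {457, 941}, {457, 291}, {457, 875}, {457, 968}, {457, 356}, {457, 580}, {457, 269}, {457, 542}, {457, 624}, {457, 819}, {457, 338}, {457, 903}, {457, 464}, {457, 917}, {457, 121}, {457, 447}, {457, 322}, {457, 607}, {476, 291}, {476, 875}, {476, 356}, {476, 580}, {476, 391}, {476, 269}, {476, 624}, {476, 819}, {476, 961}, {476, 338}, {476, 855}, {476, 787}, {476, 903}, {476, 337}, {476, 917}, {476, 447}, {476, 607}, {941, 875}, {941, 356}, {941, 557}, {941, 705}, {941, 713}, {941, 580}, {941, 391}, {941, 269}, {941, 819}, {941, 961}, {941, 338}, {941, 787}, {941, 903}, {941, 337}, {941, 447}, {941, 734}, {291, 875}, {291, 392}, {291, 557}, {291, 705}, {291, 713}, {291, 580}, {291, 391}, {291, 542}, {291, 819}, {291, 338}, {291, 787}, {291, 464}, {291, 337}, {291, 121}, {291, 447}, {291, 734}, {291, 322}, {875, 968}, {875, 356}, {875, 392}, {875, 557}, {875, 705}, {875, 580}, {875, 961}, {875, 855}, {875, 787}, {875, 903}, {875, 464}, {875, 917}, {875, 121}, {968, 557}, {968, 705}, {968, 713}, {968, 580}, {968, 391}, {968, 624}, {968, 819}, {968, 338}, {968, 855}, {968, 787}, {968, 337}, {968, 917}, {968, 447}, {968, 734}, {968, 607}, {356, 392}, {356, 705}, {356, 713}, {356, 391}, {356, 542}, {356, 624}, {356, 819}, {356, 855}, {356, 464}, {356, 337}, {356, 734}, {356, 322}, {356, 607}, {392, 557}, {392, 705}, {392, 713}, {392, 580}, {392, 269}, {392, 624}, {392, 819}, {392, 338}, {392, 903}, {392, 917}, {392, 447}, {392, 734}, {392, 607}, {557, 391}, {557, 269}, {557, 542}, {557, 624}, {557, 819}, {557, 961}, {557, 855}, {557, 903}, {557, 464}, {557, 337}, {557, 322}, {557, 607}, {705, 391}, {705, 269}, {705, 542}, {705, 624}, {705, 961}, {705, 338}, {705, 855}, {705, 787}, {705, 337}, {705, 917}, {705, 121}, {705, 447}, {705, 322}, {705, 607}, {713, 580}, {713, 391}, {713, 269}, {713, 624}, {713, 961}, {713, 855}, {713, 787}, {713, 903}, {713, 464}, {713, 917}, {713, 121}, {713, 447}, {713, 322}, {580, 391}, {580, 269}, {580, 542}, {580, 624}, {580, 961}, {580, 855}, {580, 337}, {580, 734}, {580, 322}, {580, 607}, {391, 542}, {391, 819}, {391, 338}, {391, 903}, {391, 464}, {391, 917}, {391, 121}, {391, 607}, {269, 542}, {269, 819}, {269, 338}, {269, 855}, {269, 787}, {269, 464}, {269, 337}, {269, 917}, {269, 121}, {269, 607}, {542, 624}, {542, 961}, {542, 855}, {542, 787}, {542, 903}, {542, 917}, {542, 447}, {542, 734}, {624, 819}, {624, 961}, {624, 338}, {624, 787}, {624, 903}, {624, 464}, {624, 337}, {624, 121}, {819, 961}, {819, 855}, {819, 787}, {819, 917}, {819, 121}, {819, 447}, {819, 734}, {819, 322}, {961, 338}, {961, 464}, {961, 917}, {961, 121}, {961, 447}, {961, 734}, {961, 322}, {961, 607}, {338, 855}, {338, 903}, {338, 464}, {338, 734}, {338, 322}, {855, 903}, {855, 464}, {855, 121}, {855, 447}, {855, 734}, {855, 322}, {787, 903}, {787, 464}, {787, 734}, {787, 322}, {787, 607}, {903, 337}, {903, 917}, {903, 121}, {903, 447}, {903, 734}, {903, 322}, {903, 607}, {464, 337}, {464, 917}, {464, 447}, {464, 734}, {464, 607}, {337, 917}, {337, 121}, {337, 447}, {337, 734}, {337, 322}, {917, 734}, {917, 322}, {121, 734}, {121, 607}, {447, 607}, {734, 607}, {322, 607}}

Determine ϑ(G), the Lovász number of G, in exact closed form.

Vertex 819 has 21 neighbors: 863, 107, 457, 476, 941, 291, 968, 356, 392, 557, 391, 269, 624, 961, 855, 787, 917, 121, 447, 734, 322.
deg(968) = 21; N(968) = {880, 284, 107, 730, 457, 875, 557, 705, 713, 580, 391, 624, 819, 338, 855, 787, 337, 917, 447, 734, 607}.
Vertex 961 has 21 neighbors: 284, 107, 730, 476, 941, 875, 557, 705, 713, 580, 542, 624, 819, 338, 464, 917, 121, 447, 734, 322, 607.
deg(322) = 21; N(322) = {880, 863, 176, 107, 730, 457, 291, 356, 557, 705, 713, 580, 819, 961, 338, 855, 787, 903, 337, 917, 607}.
21-regular, N=36; Kneser-type, 2-subsets of [9].
The 3 distinct eigenvalues: [21.0, 1.0, -6.0].
ϑ = −N·λ_min/(λ_max−λ_min) = −36·(-6)/(21−(-6)) = 8.
= 8.0000… (decimal).

8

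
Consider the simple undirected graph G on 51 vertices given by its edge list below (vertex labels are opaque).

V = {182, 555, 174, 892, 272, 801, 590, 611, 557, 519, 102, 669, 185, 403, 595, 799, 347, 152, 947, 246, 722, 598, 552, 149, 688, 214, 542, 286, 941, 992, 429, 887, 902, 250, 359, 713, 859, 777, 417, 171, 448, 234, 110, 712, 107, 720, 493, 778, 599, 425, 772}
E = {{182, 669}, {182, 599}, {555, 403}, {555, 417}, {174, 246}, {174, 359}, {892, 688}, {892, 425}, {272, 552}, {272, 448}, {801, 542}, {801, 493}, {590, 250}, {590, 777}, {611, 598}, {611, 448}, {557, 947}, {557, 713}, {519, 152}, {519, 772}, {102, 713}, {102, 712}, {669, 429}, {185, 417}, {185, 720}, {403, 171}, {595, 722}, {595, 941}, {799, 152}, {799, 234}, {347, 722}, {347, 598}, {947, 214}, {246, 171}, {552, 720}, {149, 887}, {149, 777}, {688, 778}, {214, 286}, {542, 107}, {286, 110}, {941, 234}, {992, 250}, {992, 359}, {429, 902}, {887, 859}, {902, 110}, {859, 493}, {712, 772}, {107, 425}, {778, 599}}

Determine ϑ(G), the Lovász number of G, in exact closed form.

51*cos(pi/51)/(cos(pi/51) + 1)

deg(429) = 2; N(429) = {669, 902}.
N(552) = {272, 720}, |N(552)| = 2.
Vertex 902 has 2 neighbors: 429, 110.
Vertex 722 has 2 neighbors: 595, 347.
Every vertex has degree 2 (N=51); a single 51-cycle (edge-transitive).
The 26 distinct eigenvalues: [2.0, 1.985, 1.94, 1.865, 1.762, 1.632, 1.478, 1.301, 1.105, 0.891, 0.665, 0.428, 0.185, -0.062, -0.307, -0.547, -0.78, -1.0, -1.205, -1.392, -1.558, -1.7, -1.817, -1.906, -1.966, -1.996].
With N=51: ϑ(G) = 51·(-(-1)*2*cos(pi/51))/(2−(-2*cos(pi/51))) = 51*cos(pi/51)/(cos(pi/51) + 1).
≈ 25.4758 (to 4 d.p.).
α=25, χ(Ḡ)=26; ϑ=51*cos(pi/51)/(cos(pi/51) + 1) lies between (both strict).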